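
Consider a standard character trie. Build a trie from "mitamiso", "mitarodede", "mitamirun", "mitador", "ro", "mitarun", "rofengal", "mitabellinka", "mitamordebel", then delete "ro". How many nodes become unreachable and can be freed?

0

After clearing the end-marker at "ro", prune upward until reaching a node still needed by another word.
Every node on "ro" is still needed (e.g. by "rofengal"), so nothing is freed.
Nodes removed: 0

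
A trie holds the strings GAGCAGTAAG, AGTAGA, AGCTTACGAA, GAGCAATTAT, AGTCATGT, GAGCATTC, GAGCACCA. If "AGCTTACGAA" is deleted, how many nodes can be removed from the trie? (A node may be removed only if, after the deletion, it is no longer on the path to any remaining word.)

8

Walk "AGCTTACGAA" from the leaf back toward the root, removing each node that no remaining word uses.
The suffix "CTTACGAA" (8 nodes) is used only by "AGCTTACGAA"; the node for "AG" still has the child "T", so pruning stops there.
Nodes removed: 8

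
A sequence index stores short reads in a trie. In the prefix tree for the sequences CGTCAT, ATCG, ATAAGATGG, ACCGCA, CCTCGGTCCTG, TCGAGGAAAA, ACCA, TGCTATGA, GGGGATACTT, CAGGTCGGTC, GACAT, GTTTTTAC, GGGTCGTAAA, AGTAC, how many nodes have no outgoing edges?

14

Leaves are exactly the stored words that no other stored word extends.
Those words: "ACCA", "ACCGCA", "AGTAC", "ATAAGATGG", "ATCG", "CAGGTCGGTC", "CCTCGGTCCTG", "CGTCAT", "GACAT", "GGGGATACTT", "GGGTCGTAAA", "GTTTTTAC", "TCGAGGAAAA", "TGCTATGA"
Leaf count: 14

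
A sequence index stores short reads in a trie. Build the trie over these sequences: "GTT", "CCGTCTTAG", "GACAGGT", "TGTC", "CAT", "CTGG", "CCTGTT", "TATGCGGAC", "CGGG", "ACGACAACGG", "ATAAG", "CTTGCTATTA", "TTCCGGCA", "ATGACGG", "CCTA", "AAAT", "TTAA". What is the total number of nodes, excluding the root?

Count nodes per top-level branch (shared prefixes stored once):
  'A'-branch (AAAT, ACGACAACGG, ATAAG, ATGACGG): 22 nodes
  'C'-branch (CAT, CCGTCTTAG, CCTA, CCTGTT, CGGG, CTGG, CTTGCTATTA): 30 nodes
  'G'-branch (GACAGGT, GTT): 9 nodes
  'T'-branch (TATGCGGAC, TGTC, TTAA, TTCCGGCA): 21 nodes
Sum: 82

82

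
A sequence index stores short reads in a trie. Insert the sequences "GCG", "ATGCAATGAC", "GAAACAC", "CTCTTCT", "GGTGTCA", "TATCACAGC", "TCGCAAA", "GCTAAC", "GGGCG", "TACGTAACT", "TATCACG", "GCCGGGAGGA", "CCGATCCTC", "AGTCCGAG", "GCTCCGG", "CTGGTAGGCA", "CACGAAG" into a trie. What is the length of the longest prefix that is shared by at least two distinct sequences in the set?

6

Look for the deepest trie node that still has at least two words in its subtree.
e.g. "TATCACAGC" and "TATCACG" share the prefix "TATCAC" of length 6; no pair shares a longer one.
Longest shared-prefix length: 6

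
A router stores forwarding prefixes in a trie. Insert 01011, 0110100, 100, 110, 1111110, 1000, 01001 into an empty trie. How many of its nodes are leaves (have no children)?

A leaf is a node with no children — equivalently, the end of a word that is not a proper prefix of any other stored word.
Those words: "01001", "01011", "0110100", "1000", "110", "1111110"
Leaf count: 6

6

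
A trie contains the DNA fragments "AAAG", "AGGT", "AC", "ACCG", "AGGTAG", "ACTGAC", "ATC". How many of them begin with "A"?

Traverse to the node for "A", then collect every word in that subtree.
Words under "A": AAAG, AC, ACCG, ACTGAC, AGGT, AGGTAG, ATC
Count: 7

7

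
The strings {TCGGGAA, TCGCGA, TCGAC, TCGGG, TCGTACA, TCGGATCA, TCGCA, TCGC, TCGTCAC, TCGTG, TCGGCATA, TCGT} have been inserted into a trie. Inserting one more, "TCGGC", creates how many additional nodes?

0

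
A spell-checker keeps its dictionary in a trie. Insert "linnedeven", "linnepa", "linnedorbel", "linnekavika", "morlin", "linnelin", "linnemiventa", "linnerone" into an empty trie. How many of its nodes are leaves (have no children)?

A leaf is a node with no children — equivalently, the end of a word that is not a proper prefix of any other stored word.
Those words: "linnedeven", "linnedorbel", "linnekavika", "linnelin", "linnemiventa", "linnepa", "linnerone", "morlin"
Leaf count: 8

8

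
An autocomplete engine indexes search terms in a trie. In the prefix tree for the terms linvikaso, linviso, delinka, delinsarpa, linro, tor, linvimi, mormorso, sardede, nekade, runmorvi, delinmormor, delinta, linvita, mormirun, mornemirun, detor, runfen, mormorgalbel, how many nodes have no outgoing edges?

19

A leaf is a node with no children — equivalently, the end of a word that is not a proper prefix of any other stored word.
Those words: "delinka", "delinmormor", "delinsarpa", "delinta", "detor", "linro", "linvikaso", "linvimi", "linviso", "linvita", "mormirun", "mormorgalbel", "mormorso", "mornemirun", "nekade", "runfen", "runmorvi", "sardede", "tor"
Leaf count: 19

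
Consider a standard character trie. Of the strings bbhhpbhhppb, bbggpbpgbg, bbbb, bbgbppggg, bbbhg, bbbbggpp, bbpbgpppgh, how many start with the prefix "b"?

7

Walk to "b"; the words in its subtree are exactly those with that prefix.
Matches: "bbbb", "bbbbggpp", "bbbhg", "bbgbppggg", "bbggpbpgbg", "bbhhpbhhppb", "bbpbgpppgh"
Count: 7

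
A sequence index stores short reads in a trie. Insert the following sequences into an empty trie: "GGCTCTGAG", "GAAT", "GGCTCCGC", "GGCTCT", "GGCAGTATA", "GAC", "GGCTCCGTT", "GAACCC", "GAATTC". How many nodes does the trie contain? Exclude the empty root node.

Count nodes per top-level branch (shared prefixes stored once):
  'G'-branch (GAACCC, GAAT, GAATTC, GAC, GGCAGTATA, GGCTCCGC, GGCTCCGTT, GGCTCT, GGCTCTGAG): 29 nodes
Sum: 29

29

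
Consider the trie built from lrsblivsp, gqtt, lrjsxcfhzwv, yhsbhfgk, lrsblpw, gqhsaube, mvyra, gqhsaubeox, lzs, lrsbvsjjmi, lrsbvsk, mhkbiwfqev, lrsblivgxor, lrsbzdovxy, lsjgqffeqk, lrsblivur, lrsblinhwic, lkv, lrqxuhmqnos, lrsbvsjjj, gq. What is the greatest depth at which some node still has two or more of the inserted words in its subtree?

8

The deepest shared node is where two words last agree before diverging.
"gqhsaube" and "gqhsaubeox" agree on "gqhsaube" (8 characters) before diverging; nothing deeper is shared.
Longest shared-prefix length: 8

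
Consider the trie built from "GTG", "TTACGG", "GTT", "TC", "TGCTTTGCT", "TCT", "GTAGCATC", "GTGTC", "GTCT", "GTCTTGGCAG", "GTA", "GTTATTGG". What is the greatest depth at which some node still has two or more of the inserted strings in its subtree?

4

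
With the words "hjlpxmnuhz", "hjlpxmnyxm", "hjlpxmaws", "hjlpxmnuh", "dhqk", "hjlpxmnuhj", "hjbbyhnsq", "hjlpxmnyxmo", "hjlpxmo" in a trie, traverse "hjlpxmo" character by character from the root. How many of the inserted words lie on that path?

Check each prefix of "hjlpxmo" against the stored set — each match is an end-marker on the path.
Prefixes of the query that are stored words: "hjlpxmo"
Count: 1

1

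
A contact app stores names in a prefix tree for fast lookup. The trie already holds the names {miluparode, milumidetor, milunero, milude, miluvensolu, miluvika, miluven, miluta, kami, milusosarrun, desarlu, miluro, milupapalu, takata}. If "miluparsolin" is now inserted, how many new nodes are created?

5

The longest prefix of "miluparsolin" already in the trie is "milupar" (length 7).
New nodes needed: |"miluparsolin"| − 7 = 12 − 7 = 5.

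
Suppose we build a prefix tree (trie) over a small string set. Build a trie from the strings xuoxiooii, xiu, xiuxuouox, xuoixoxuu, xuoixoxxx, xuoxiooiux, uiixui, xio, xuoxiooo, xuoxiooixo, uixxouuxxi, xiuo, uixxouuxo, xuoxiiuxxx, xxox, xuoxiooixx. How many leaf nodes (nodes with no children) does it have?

Leaves are exactly the stored words that no other stored word extends.
Those words: "uiixui", "uixxouuxo", "uixxouuxxi", "xio", "xiuo", "xiuxuouox", "xuoixoxuu", "xuoixoxxx", "xuoxiiuxxx", "xuoxiooii", "xuoxiooiux", "xuoxiooixo", "xuoxiooixx", "xuoxiooo", "xxox"
Leaf count: 15

15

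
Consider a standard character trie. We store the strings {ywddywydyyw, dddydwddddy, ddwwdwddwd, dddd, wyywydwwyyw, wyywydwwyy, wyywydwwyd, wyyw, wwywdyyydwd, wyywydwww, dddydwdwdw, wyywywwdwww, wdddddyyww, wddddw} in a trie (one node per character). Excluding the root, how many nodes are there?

73

For each word, the new-node count is its length minus the longest prefix already in the trie:
  "ywddywydyyw" → 11 new (y, w, d, d, y, w, y, d, y, y, w)
  "dddydwddddy" → 11 new (d, d, d, y, d, w, d, d, d, d, y)
  "ddwwdwddwd" → prefix "dd" already present; 8 new (w, w, d, w, d, d, w, d)
  "dddd" → prefix "ddd" already present; 1 new (d)
  "wyywydwwyyw" → 11 new (w, y, y, w, y, d, w, w, y, y, w)
  "wyywydwwyy" → prefix "wyywydwwyy" already present; 0 new (none)
  "wyywydwwyd" → prefix "wyywydwwy" already present; 1 new (d)
  "wyyw" → prefix "wyyw" already present; 0 new (none)
  "wwywdyyydwd" → prefix "w" already present; 10 new (w, y, w, d, y, y, y, d, w, d)
  "wyywydwww" → prefix "wyywydww" already present; 1 new (w)
  "dddydwdwdw" → prefix "dddydwd" already present; 3 new (w, d, w)
  "wyywywwdwww" → prefix "wyywy" already present; 6 new (w, w, d, w, w, w)
  "wdddddyyww" → prefix "w" already present; 9 new (d, d, d, d, d, y, y, w, w)
  "wddddw" → prefix "wdddd" already present; 1 new (w)
Total nodes = 11 + 11 + 8 + 1 + 11 + 0 + 1 + 0 + 10 + 1 + 3 + 6 + 9 + 1 = 73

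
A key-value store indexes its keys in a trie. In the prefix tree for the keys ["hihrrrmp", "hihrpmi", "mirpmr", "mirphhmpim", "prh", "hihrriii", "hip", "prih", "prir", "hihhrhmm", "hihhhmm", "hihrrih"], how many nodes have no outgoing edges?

12

A leaf is a node with no children — equivalently, the end of a word that is not a proper prefix of any other stored word.
Those words: "hihhhmm", "hihhrhmm", "hihrpmi", "hihrrih", "hihrriii", "hihrrrmp", "hip", "mirphhmpim", "mirpmr", "prh", "prih", "prir"
Leaf count: 12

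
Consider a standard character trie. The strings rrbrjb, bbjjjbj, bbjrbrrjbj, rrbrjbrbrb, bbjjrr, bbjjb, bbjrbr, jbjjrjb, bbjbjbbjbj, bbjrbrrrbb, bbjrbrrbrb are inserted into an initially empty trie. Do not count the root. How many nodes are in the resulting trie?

Insert word by word; a character creates a node only if that edge doesn't already exist:
  "rrbrjb" → 6 new (r, r, b, r, j, b)
  "bbjjjbj" → 7 new (b, b, j, j, j, b, j)
  "bbjrbrrjbj" → prefix "bbj" already present; 7 new (r, b, r, r, j, b, j)
  "rrbrjbrbrb" → prefix "rrbrjb" already present; 4 new (r, b, r, b)
  "bbjjrr" → prefix "bbjj" already present; 2 new (r, r)
  "bbjjb" → prefix "bbjj" already present; 1 new (b)
  "bbjrbr" → prefix "bbjrbr" already present; 0 new (none)
  "jbjjrjb" → 7 new (j, b, j, j, r, j, b)
  "bbjbjbbjbj" → prefix "bbj" already present; 7 new (b, j, b, b, j, b, j)
  "bbjrbrrrbb" → prefix "bbjrbrr" already present; 3 new (r, b, b)
  "bbjrbrrbrb" → prefix "bbjrbrr" already present; 3 new (b, r, b)
Total nodes = 6 + 7 + 7 + 4 + 2 + 1 + 0 + 7 + 7 + 3 + 3 = 47

47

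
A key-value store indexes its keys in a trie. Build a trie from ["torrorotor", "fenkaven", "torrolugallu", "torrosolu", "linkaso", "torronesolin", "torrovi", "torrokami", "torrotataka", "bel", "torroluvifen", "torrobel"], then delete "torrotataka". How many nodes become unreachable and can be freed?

6

Walk "torrotataka" from the leaf back toward the root, removing each node that no remaining word uses.
The suffix "tataka" (6 nodes) is used only by "torrotataka"; the node for "torro" still has the child "r", so pruning stops there.
Nodes removed: 6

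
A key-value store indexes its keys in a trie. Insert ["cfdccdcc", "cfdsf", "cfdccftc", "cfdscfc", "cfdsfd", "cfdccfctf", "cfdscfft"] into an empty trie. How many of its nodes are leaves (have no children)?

Leaves are exactly the stored words that no other stored word extends.
Those words: "cfdccdcc", "cfdccfctf", "cfdccftc", "cfdscfc", "cfdscfft", "cfdsfd"
Leaf count: 6

6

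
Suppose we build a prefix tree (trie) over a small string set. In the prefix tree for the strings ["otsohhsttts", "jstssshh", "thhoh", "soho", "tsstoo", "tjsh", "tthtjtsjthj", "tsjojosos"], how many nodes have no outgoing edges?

8

Leaves are exactly the stored words that no other stored word extends.
Those words: "jstssshh", "otsohhsttts", "soho", "thhoh", "tjsh", "tsjojosos", "tsstoo", "tthtjtsjthj"
Leaf count: 8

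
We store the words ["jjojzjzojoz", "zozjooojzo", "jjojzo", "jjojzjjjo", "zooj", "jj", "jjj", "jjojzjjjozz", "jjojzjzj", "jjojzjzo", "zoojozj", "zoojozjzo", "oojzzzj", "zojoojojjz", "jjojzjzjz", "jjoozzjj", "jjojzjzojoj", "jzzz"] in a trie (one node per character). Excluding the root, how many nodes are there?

Count nodes per top-level branch (shared prefixes stored once):
  'j'-branch (jj, jjj, jjojzjjjo, jjojzjjjozz, jjojzjzj, jjojzjzjz, jjojzjzo, jjojzjzojoj, jjojzjzojoz, jjojzo, jjoozzjj, jzzz): 29 nodes
  'o'-branch (oojzzzj): 7 nodes
  'z'-branch (zojoojojjz, zooj, zoojozj, zoojozjzo, zozjooojzo): 25 nodes
Sum: 61

61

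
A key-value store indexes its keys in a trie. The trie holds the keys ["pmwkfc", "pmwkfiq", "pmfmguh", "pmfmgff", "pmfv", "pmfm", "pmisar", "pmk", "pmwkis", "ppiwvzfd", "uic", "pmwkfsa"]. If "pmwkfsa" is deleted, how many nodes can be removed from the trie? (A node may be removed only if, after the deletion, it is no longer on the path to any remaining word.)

2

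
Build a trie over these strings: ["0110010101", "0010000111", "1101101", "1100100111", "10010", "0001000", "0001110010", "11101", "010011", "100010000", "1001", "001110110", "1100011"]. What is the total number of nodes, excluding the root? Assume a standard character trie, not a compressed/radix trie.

Insert word by word; a character creates a node only if that edge doesn't already exist:
  "0110010101" → 10 new (0, 1, 1, 0, 0, 1, 0, 1, 0, 1)
  "0010000111" → prefix "0" already present; 9 new (0, 1, 0, 0, 0, 0, 1, 1, 1)
  "1101101" → 7 new (1, 1, 0, 1, 1, 0, 1)
  "1100100111" → prefix "110" already present; 7 new (0, 1, 0, 0, 1, 1, 1)
  "10010" → prefix "1" already present; 4 new (0, 0, 1, 0)
  "0001000" → prefix "00" already present; 5 new (0, 1, 0, 0, 0)
  "0001110010" → prefix "0001" already present; 6 new (1, 1, 0, 0, 1, 0)
  "11101" → prefix "11" already present; 3 new (1, 0, 1)
  "010011" → prefix "01" already present; 4 new (0, 0, 1, 1)
  "100010000" → prefix "100" already present; 6 new (0, 1, 0, 0, 0, 0)
  "1001" → prefix "1001" already present; 0 new (none)
  "001110110" → prefix "001" already present; 6 new (1, 1, 0, 1, 1, 0)
  "1100011" → prefix "1100" already present; 3 new (0, 1, 1)
Total nodes = 10 + 9 + 7 + 7 + 4 + 5 + 6 + 3 + 4 + 6 + 0 + 6 + 3 = 70

70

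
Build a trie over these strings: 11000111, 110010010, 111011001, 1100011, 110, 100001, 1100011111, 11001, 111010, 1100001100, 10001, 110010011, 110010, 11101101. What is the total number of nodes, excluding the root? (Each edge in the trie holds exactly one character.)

Trace insertions, counting only characters that open a new branch:
  "11000111" → 8 new (1, 1, 0, 0, 0, 1, 1, 1)
  "110010010" → prefix "1100" already present; 5 new (1, 0, 0, 1, 0)
  "111011001" → prefix "11" already present; 7 new (1, 0, 1, 1, 0, 0, 1)
  "1100011" → prefix "1100011" already present; 0 new (none)
  "110" → prefix "110" already present; 0 new (none)
  "100001" → prefix "1" already present; 5 new (0, 0, 0, 0, 1)
  "1100011111" → prefix "11000111" already present; 2 new (1, 1)
  "11001" → prefix "11001" already present; 0 new (none)
  "111010" → prefix "11101" already present; 1 new (0)
  "1100001100" → prefix "11000" already present; 5 new (0, 1, 1, 0, 0)
  "10001" → prefix "1000" already present; 1 new (1)
  "110010011" → prefix "11001001" already present; 1 new (1)
  "110010" → prefix "110010" already present; 0 new (none)
  "11101101" → prefix "1110110" already present; 1 new (1)
Total nodes = 8 + 5 + 7 + 0 + 0 + 5 + 2 + 0 + 1 + 5 + 1 + 1 + 0 + 1 = 36

36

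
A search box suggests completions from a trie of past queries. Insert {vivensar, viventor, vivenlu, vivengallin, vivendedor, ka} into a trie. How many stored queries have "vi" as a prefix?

5

Traverse to the node for "vi", then collect every word in that subtree.
Matches: "vivendedor", "vivengallin", "vivenlu", "vivensar", "viventor"
Count: 5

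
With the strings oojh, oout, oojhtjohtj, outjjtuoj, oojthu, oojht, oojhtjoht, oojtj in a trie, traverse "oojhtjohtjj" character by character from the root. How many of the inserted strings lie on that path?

Walk "oojhtjohtjj" from the root; an end-of-word marker is hit whenever a stored word is a prefix of "oojhtjohtjj".
Prefixes of the query that are stored words: "oojh", "oojht", "oojhtjoht", "oojhtjohtj"
Count: 4

4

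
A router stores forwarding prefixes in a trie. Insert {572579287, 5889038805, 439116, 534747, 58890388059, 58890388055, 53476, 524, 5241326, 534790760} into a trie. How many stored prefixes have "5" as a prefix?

Filter for entries beginning with "5":
Matches: "524", "5241326", "534747", "53476", "534790760", "572579287", "5889038805", "58890388055", "58890388059"
Count: 9

9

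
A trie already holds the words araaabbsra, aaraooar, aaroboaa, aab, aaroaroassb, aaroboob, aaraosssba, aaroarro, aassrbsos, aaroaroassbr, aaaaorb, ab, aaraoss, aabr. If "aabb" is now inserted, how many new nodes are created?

1

Walking "aabb" from the root, the first 3 characters ("aab") follow existing edges; "b" is the first miss.
So 4 − 3 = 1 new nodes.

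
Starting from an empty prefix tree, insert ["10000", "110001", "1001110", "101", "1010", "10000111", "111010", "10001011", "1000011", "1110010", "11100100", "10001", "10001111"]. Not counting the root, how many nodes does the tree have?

34

Trace insertions, counting only characters that open a new branch:
  "10000" → 5 new (1, 0, 0, 0, 0)
  "110001" → prefix "1" already present; 5 new (1, 0, 0, 0, 1)
  "1001110" → prefix "100" already present; 4 new (1, 1, 1, 0)
  "101" → prefix "10" already present; 1 new (1)
  "1010" → prefix "101" already present; 1 new (0)
  "10000111" → prefix "10000" already present; 3 new (1, 1, 1)
  "111010" → prefix "11" already present; 4 new (1, 0, 1, 0)
  "10001011" → prefix "1000" already present; 4 new (1, 0, 1, 1)
  "1000011" → prefix "1000011" already present; 0 new (none)
  "1110010" → prefix "1110" already present; 3 new (0, 1, 0)
  "11100100" → prefix "1110010" already present; 1 new (0)
  "10001" → prefix "10001" already present; 0 new (none)
  "10001111" → prefix "10001" already present; 3 new (1, 1, 1)
Total nodes = 5 + 5 + 4 + 1 + 1 + 3 + 4 + 4 + 0 + 3 + 1 + 0 + 3 = 34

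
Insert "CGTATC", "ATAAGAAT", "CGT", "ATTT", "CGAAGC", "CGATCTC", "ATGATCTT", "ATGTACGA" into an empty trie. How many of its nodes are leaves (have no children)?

7

A leaf is a node with no children — equivalently, the end of a word that is not a proper prefix of any other stored word.
Those words: "ATAAGAAT", "ATGATCTT", "ATGTACGA", "ATTT", "CGAAGC", "CGATCTC", "CGTATC"
Leaf count: 7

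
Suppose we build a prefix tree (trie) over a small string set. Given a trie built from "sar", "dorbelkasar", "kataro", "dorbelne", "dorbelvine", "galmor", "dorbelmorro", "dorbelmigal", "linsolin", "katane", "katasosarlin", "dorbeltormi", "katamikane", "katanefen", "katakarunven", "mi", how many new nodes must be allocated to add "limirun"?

"li" is already a path in the trie; the remaining "mirun" must be added.
So 7 − 2 = 5 new nodes.

5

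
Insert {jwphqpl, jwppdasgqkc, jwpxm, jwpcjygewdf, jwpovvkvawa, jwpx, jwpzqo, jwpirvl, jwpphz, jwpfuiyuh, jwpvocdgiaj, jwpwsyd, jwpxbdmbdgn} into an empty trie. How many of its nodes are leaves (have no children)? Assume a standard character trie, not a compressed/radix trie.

12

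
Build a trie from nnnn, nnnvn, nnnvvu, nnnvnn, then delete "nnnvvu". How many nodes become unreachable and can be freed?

After clearing the end-marker at "nnnvvu", prune upward until reaching a node still needed by another word.
The suffix "vu" (2 nodes) is used only by "nnnvvu"; the node for "nnnv" still has the child "n", so pruning stops there.
Nodes removed: 2

2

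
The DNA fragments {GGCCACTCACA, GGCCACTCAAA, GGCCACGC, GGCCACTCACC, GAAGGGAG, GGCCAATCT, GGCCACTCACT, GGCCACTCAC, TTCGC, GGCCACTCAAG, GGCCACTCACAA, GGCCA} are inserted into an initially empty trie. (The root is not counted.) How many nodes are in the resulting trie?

35

Count nodes per top-level branch (shared prefixes stored once):
  'G'-branch (GAAGGGAG, GGCCA, GGCCAATCT, GGCCACGC, GGCCACTCAAA, GGCCACTCAAG, GGCCACTCAC, GGCCACTCACA, GGCCACTCACAA, GGCCACTCACC, GGCCACTCACT): 30 nodes
  'T'-branch (TTCGC): 5 nodes
Sum: 35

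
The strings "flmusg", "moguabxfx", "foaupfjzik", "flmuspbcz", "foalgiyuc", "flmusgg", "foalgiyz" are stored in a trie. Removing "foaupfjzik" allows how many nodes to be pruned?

7

A node on "foaupfjzik"'s path can go only if nothing else ends at it or branches off below it.
The suffix "upfjzik" (7 nodes) is used only by "foaupfjzik"; the node for "foa" still has the child "l", so pruning stops there.
Nodes removed: 7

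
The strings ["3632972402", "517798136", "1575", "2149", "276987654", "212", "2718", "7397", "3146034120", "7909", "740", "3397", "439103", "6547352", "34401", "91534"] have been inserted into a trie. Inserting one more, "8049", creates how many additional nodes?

4

Nothing in the trie begins with "8"; the whole of "8049" is new.
4 − 0 = 4 new nodes.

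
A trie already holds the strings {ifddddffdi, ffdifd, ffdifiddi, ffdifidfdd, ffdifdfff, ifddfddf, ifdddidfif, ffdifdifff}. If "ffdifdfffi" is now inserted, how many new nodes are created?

The longest prefix of "ffdifdfffi" already in the trie is "ffdifdfff" (length 9).
New nodes needed: |"ffdifdfffi"| − 9 = 10 − 9 = 1.

1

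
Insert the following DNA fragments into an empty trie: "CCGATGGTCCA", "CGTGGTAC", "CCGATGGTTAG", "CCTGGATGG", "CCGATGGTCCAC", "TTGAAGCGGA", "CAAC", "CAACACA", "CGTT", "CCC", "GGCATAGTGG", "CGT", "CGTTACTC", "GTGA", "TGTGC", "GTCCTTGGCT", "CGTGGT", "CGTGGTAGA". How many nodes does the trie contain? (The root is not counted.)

78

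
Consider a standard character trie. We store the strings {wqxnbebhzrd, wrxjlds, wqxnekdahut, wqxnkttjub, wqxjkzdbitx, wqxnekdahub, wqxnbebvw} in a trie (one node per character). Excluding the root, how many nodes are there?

For each word, the new-node count is its length minus the longest prefix already in the trie:
  "wqxnbebhzrd" → 11 new (w, q, x, n, b, e, b, h, z, r, d)
  "wrxjlds" → prefix "w" already present; 6 new (r, x, j, l, d, s)
  "wqxnekdahut" → prefix "wqxn" already present; 7 new (e, k, d, a, h, u, t)
  "wqxnkttjub" → prefix "wqxn" already present; 6 new (k, t, t, j, u, b)
  "wqxjkzdbitx" → prefix "wqx" already present; 8 new (j, k, z, d, b, i, t, x)
  "wqxnekdahub" → prefix "wqxnekdahu" already present; 1 new (b)
  "wqxnbebvw" → prefix "wqxnbeb" already present; 2 new (v, w)
Total nodes = 11 + 6 + 7 + 6 + 8 + 1 + 2 = 41

41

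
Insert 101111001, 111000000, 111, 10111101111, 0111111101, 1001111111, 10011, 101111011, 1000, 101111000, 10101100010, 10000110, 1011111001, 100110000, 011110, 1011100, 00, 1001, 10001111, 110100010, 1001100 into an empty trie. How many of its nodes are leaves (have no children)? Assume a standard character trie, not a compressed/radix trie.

Leaves are exactly the stored words that no other stored word extends.
Those words: "00", "011110", "0111111101", "10000110", "10001111", "100110000", "1001111111", "10101100010", "1011100", "101111000", "101111001", "10111101111", "1011111001", "110100010", "111000000"
Leaf count: 15

15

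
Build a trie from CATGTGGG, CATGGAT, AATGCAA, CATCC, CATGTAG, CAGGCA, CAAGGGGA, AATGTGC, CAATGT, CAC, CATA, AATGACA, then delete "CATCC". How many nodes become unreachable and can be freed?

2

After clearing the end-marker at "CATCC", prune upward until reaching a node still needed by another word.
The suffix "CC" (2 nodes) is used only by "CATCC"; the node for "CAT" still has the child "G", so pruning stops there.
Nodes removed: 2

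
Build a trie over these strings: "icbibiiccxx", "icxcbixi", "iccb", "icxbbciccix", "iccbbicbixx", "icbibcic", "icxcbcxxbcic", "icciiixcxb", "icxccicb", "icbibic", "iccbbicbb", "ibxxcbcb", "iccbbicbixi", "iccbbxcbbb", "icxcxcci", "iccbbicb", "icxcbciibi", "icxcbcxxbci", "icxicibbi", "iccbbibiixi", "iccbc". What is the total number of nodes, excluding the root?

90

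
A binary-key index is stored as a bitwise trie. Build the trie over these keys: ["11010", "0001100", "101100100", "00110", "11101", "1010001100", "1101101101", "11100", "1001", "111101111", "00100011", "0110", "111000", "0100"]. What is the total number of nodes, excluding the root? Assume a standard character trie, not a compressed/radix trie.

59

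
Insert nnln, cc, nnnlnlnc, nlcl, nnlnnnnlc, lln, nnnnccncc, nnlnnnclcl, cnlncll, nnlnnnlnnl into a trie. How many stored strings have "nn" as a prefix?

6

Walk to "nn"; the words in its subtree are exactly those with that prefix.
Words under "nn": nnln, nnlnnnclcl, nnlnnnlnnl, nnlnnnnlc, nnnlnlnc, nnnnccncc
Count: 6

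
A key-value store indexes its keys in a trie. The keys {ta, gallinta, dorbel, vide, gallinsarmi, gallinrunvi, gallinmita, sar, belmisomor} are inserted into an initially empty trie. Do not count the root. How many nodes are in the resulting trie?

47

Insert word by word; a character creates a node only if that edge doesn't already exist:
  "ta" → 2 new (t, a)
  "gallinta" → 8 new (g, a, l, l, i, n, t, a)
  "dorbel" → 6 new (d, o, r, b, e, l)
  "vide" → 4 new (v, i, d, e)
  "gallinsarmi" → prefix "gallin" already present; 5 new (s, a, r, m, i)
  "gallinrunvi" → prefix "gallin" already present; 5 new (r, u, n, v, i)
  "gallinmita" → prefix "gallin" already present; 4 new (m, i, t, a)
  "sar" → 3 new (s, a, r)
  "belmisomor" → 10 new (b, e, l, m, i, s, o, m, o, r)
Total nodes = 2 + 8 + 6 + 4 + 5 + 5 + 4 + 3 + 10 = 47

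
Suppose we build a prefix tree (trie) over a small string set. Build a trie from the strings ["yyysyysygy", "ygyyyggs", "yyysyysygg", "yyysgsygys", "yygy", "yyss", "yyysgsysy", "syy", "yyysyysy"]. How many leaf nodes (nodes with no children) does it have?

Leaves are exactly the stored words that no other stored word extends.
Those words: "syy", "ygyyyggs", "yygy", "yyss", "yyysgsygys", "yyysgsysy", "yyysyysygg", "yyysyysygy"
Leaf count: 8

8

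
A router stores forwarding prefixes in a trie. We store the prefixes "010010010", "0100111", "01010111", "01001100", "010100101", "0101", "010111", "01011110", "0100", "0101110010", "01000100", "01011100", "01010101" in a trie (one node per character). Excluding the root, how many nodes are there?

36

For each word, the new-node count is its length minus the longest prefix already in the trie:
  "010010010" → 9 new (0, 1, 0, 0, 1, 0, 0, 1, 0)
  "0100111" → prefix "01001" already present; 2 new (1, 1)
  "01010111" → prefix "010" already present; 5 new (1, 0, 1, 1, 1)
  "01001100" → prefix "010011" already present; 2 new (0, 0)
  "010100101" → prefix "01010" already present; 4 new (0, 1, 0, 1)
  "0101" → prefix "0101" already present; 0 new (none)
  "010111" → prefix "0101" already present; 2 new (1, 1)
  "01011110" → prefix "010111" already present; 2 new (1, 0)
  "0100" → prefix "0100" already present; 0 new (none)
  "0101110010" → prefix "010111" already present; 4 new (0, 0, 1, 0)
  "01000100" → prefix "0100" already present; 4 new (0, 1, 0, 0)
  "01011100" → prefix "01011100" already present; 0 new (none)
  "01010101" → prefix "010101" already present; 2 new (0, 1)
Total nodes = 9 + 2 + 5 + 2 + 4 + 0 + 2 + 2 + 0 + 4 + 4 + 0 + 2 = 36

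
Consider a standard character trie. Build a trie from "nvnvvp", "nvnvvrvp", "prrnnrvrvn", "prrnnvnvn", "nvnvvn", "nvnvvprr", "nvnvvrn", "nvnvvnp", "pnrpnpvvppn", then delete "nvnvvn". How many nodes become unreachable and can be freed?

A node on "nvnvvn"'s path can go only if nothing else ends at it or branches off below it.
Every node on "nvnvvn" is still needed (e.g. by "nvnvvnp"), so nothing is freed.
Nodes removed: 0

0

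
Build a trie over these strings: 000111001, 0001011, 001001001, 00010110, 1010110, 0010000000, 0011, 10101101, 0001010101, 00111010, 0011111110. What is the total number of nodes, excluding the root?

For each word, the new-node count is its length minus the longest prefix already in the trie:
  "000111001" → 9 new (0, 0, 0, 1, 1, 1, 0, 0, 1)
  "0001011" → prefix "0001" already present; 3 new (0, 1, 1)
  "001001001" → prefix "00" already present; 7 new (1, 0, 0, 1, 0, 0, 1)
  "00010110" → prefix "0001011" already present; 1 new (0)
  "1010110" → 7 new (1, 0, 1, 0, 1, 1, 0)
  "0010000000" → prefix "00100" already present; 5 new (0, 0, 0, 0, 0)
  "0011" → prefix "001" already present; 1 new (1)
  "10101101" → prefix "1010110" already present; 1 new (1)
  "0001010101" → prefix "000101" already present; 4 new (0, 1, 0, 1)
  "00111010" → prefix "0011" already present; 4 new (1, 0, 1, 0)
  "0011111110" → prefix "00111" already present; 5 new (1, 1, 1, 1, 0)
Total nodes = 9 + 3 + 7 + 1 + 7 + 5 + 1 + 1 + 4 + 4 + 5 = 47

47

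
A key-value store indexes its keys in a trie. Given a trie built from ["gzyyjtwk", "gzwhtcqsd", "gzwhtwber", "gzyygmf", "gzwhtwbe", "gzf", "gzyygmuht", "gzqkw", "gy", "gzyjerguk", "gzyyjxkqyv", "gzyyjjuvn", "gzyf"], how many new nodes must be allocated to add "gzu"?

1

Walking "gzu" from the root, the first 2 characters ("gz") follow existing edges; "u" is the first miss.
Each of the 1 remaining characters creates one node.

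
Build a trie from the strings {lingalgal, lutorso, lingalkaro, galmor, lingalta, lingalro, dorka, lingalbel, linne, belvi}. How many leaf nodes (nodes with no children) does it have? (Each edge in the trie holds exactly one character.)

Leaves are exactly the stored words that no other stored word extends.
Those words: "belvi", "dorka", "galmor", "lingalbel", "lingalgal", "lingalkaro", "lingalro", "lingalta", "linne", "lutorso"
Leaf count: 10

10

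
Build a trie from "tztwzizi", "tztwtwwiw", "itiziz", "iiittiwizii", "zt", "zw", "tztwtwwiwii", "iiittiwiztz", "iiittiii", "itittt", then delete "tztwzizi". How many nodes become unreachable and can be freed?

A node on "tztwzizi"'s path can go only if nothing else ends at it or branches off below it.
The suffix "zizi" (4 nodes) is used only by "tztwzizi"; the node for "tztw" still has the child "t", so pruning stops there.
Nodes removed: 4

4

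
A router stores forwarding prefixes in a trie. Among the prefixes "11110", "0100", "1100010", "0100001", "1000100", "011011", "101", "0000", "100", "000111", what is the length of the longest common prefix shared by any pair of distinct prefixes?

Look for the deepest trie node that still has at least two words in its subtree.
"0100" and "0100001" agree on "0100" (4 characters) before diverging; nothing deeper is shared.
Longest shared-prefix length: 4

4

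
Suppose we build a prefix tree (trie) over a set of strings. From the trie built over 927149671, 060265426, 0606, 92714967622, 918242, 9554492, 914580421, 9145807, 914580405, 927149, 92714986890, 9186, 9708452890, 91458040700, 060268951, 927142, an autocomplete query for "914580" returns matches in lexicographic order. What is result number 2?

91458040700

Words with prefix "914580", in lexicographic order: "914580405", "91458040700", "914580421", "9145807"
The 2nd is 91458040700.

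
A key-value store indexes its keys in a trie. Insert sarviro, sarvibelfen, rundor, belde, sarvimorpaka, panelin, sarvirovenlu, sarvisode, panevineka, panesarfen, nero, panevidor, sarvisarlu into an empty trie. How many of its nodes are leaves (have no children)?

Leaves are exactly the stored words that no other stored word extends.
Those words: "belde", "nero", "panelin", "panesarfen", "panevidor", "panevineka", "rundor", "sarvibelfen", "sarvimorpaka", "sarvirovenlu", "sarvisarlu", "sarvisode"
Leaf count: 12

12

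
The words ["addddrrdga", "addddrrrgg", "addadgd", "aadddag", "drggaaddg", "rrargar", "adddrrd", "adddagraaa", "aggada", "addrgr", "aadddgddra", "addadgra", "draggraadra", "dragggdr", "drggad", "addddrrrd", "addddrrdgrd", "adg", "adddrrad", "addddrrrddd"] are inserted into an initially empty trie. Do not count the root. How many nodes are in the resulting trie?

Trace insertions, counting only characters that open a new branch:
  "addddrrdga" → 10 new (a, d, d, d, d, r, r, d, g, a)
  "addddrrrgg" → prefix "addddrr" already present; 3 new (r, g, g)
  "addadgd" → prefix "add" already present; 4 new (a, d, g, d)
  "aadddag" → prefix "a" already present; 6 new (a, d, d, d, a, g)
  "drggaaddg" → 9 new (d, r, g, g, a, a, d, d, g)
  "rrargar" → 7 new (r, r, a, r, g, a, r)
  "adddrrd" → prefix "addd" already present; 3 new (r, r, d)
  "adddagraaa" → prefix "addd" already present; 6 new (a, g, r, a, a, a)
  "aggada" → prefix "a" already present; 5 new (g, g, a, d, a)
  "addrgr" → prefix "add" already present; 3 new (r, g, r)
  "aadddgddra" → prefix "aaddd" already present; 5 new (g, d, d, r, a)
  "addadgra" → prefix "addadg" already present; 2 new (r, a)
  "draggraadra" → prefix "dr" already present; 9 new (a, g, g, r, a, a, d, r, a)
  "dragggdr" → prefix "dragg" already present; 3 new (g, d, r)
  "drggad" → prefix "drgga" already present; 1 new (d)
  "addddrrrd" → prefix "addddrrr" already present; 1 new (d)
  "addddrrdgrd" → prefix "addddrrdg" already present; 2 new (r, d)
  "adg" → prefix "ad" already present; 1 new (g)
  "adddrrad" → prefix "adddrr" already present; 2 new (a, d)
  "addddrrrddd" → prefix "addddrrrd" already present; 2 new (d, d)
Total nodes = 10 + 3 + 4 + 6 + 9 + 7 + 3 + 6 + 5 + 3 + 5 + 2 + 9 + 3 + 1 + 1 + 2 + 1 + 2 + 2 = 84

84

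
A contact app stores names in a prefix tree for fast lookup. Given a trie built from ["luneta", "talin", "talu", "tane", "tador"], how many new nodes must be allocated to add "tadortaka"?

4

"tador" is already a path in the trie; the remaining "taka" must be added.
New nodes needed: |"tadortaka"| − 5 = 9 − 5 = 4.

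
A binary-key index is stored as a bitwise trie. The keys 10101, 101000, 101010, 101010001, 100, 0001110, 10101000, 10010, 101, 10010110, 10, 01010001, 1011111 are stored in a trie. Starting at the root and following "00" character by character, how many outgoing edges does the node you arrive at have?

1

Follow the path "00" to its node, then look at its outgoing edges.
Characters that immediately follow "00" among the stored strings: {0}.
That node has 1 child edge.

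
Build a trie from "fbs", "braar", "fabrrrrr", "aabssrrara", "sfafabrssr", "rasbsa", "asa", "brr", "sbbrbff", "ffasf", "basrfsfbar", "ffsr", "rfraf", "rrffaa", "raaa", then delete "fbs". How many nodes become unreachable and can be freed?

2

A node on "fbs"'s path can go only if nothing else ends at it or branches off below it.
The suffix "bs" (2 nodes) is used only by "fbs"; the node for "f" still has the child "a", so pruning stops there.
Nodes removed: 2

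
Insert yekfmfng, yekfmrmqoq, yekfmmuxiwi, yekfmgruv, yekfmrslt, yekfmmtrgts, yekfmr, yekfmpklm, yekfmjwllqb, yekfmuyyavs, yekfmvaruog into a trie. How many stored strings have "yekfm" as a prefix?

Traverse to the node for "yekfm", then collect every word in that subtree.
Words under "yekfm": yekfmfng, yekfmgruv, yekfmjwllqb, yekfmmtrgts, yekfmmuxiwi, yekfmpklm, yekfmr, yekfmrmqoq, yekfmrslt, yekfmuyyavs, yekfmvaruog
Count: 11

11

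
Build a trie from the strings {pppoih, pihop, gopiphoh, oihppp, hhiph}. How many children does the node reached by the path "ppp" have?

The children of the "ppp" node are the distinct next characters among strings starting with "ppp".
Distinct next characters after "ppp": o.
That node has 1 child edge.

1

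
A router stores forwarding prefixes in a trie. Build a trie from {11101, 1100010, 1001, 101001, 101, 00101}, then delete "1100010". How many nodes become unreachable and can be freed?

5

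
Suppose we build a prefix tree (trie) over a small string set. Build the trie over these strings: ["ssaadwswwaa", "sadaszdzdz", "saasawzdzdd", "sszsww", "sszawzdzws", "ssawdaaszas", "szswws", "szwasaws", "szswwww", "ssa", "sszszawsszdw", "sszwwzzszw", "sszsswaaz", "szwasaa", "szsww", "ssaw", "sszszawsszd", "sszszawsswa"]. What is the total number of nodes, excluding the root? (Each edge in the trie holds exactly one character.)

Insert word by word; a character creates a node only if that edge doesn't already exist:
  "ssaadwswwaa" → 11 new (s, s, a, a, d, w, s, w, w, a, a)
  "sadaszdzdz" → prefix "s" already present; 9 new (a, d, a, s, z, d, z, d, z)
  "saasawzdzdd" → prefix "sa" already present; 9 new (a, s, a, w, z, d, z, d, d)
  "sszsww" → prefix "ss" already present; 4 new (z, s, w, w)
  "sszawzdzws" → prefix "ssz" already present; 7 new (a, w, z, d, z, w, s)
  "ssawdaaszas" → prefix "ssa" already present; 8 new (w, d, a, a, s, z, a, s)
  "szswws" → prefix "s" already present; 5 new (z, s, w, w, s)
  "szwasaws" → prefix "sz" already present; 6 new (w, a, s, a, w, s)
  "szswwww" → prefix "szsww" already present; 2 new (w, w)
  "ssa" → prefix "ssa" already present; 0 new (none)
  "sszszawsszdw" → prefix "sszs" already present; 8 new (z, a, w, s, s, z, d, w)
  "sszwwzzszw" → prefix "ssz" already present; 7 new (w, w, z, z, s, z, w)
  "sszsswaaz" → prefix "sszs" already present; 5 new (s, w, a, a, z)
  "szwasaa" → prefix "szwasa" already present; 1 new (a)
  "szsww" → prefix "szsww" already present; 0 new (none)
  "ssaw" → prefix "ssaw" already present; 0 new (none)
  "sszszawsszd" → prefix "sszszawsszd" already present; 0 new (none)
  "sszszawsswa" → prefix "sszszawss" already present; 2 new (w, a)
Total nodes = 11 + 9 + 9 + 4 + 7 + 8 + 5 + 6 + 2 + 0 + 8 + 7 + 5 + 1 + 0 + 0 + 0 + 2 = 84

84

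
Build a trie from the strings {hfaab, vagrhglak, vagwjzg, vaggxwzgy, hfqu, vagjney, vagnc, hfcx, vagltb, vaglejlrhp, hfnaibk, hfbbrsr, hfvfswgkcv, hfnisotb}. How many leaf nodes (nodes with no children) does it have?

14

A leaf is a node with no children — equivalently, the end of a word that is not a proper prefix of any other stored word.
Those words: "hfaab", "hfbbrsr", "hfcx", "hfnaibk", "hfnisotb", "hfqu", "hfvfswgkcv", "vaggxwzgy", "vagjney", "vaglejlrhp", "vagltb", "vagnc", "vagrhglak", "vagwjzg"
Leaf count: 14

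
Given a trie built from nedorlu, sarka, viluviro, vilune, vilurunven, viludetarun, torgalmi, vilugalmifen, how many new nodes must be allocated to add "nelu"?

2

Walking "nelu" from the root, the first 2 characters ("ne") follow existing edges; "l" is the first miss.
Each of the 2 remaining characters creates one node.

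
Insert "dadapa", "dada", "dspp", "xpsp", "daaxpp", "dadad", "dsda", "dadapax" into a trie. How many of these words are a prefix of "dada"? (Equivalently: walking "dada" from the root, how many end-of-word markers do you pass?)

Check each prefix of "dada" against the stored set — each match is an end-marker on the path.
Prefixes of the query that are stored words: "dada"
Count: 1

1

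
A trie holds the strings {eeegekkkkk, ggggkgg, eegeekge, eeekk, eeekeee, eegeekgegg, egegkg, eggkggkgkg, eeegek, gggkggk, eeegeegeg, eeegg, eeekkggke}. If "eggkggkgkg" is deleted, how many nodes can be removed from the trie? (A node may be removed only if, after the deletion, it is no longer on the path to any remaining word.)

8

Walk "eggkggkgkg" from the leaf back toward the root, removing each node that no remaining word uses.
The suffix "gkggkgkg" (8 nodes) is used only by "eggkggkgkg"; the node for "eg" still has the child "e", so pruning stops there.
Nodes removed: 8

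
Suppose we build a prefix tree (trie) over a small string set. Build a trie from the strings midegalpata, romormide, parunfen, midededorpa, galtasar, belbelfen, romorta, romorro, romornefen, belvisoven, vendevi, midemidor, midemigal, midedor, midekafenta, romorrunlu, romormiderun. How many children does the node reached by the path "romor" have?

4

The children of the "romor" node are the distinct next characters among strings starting with "romor".
Characters that immediately follow "romor" among the stored strings: {m, n, r, t}.
That node has 4 child edges.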